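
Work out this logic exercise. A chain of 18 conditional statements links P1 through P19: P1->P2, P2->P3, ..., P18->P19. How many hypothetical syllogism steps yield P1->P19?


With 18 implications in a chain connecting 19 propositions:
P1->P2, P2->P3, ..., P18->P19
Steps needed = (number of implications) - 1 = 18 - 1 = 17

17


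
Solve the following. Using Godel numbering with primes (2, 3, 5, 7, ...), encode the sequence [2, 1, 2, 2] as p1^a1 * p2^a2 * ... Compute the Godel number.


Encode each element as an exponent of the corresponding prime:
  2^2 = 4
  3^1 = 3
  5^2 = 25
  7^2 = 49
Product = 4 * 3 * 25 * 49 = 14700

14700


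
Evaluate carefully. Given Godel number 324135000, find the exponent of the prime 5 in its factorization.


Factorize 324135000 by dividing by 5 repeatedly.
Division steps: 5 divides 324135000 exactly 4 time(s).
Exponent of 5 = 4

4


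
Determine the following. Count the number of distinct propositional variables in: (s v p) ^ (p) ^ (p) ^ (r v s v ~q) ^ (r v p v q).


Identify each variable that appears in the formula.
Variables found: p, q, r, s
Count = 4

4


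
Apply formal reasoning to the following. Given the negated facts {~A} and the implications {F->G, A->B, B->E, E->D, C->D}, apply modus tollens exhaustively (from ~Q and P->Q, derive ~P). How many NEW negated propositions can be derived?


Initial negated facts: {~A}
Apply modus tollens to closure:
  (no implication fires)
Final negated: {~A}
New negations: {(none)}
Count = 0

0


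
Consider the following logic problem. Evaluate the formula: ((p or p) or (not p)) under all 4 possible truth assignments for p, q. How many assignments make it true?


Check all 4 assignments:
p=0, q=0: 1
p=0, q=1: 1
p=1, q=0: 1
p=1, q=1: 1
Count of True = 4

4


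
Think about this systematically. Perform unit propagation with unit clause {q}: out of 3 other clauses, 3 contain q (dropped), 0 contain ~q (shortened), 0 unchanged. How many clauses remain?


Satisfied (removed): 3
Shortened (remain): 0
Unchanged (remain): 0
Remaining = 0 + 0 = 0

0


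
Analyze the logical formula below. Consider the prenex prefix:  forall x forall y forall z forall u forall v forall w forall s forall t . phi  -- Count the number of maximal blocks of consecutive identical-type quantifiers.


Quantifier-type sequence: A A A A A A A A  (A=forall, E=exists)
Group into maximal same-type runs:
  Ax8
Number of blocks = 1

1


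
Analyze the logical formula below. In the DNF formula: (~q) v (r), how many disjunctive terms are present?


A DNF formula is a disjunction of terms (conjunctions).
Terms are separated by v.
Counting the disjuncts: 2 terms.

2


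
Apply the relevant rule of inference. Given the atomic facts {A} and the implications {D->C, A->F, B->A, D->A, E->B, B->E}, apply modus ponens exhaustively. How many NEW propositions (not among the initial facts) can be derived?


Initial facts: {A}
Apply modus ponens to closure:
  A and A->F  =>  F
Final known: {A, F}
New propositions: {F}
Count = 1

1


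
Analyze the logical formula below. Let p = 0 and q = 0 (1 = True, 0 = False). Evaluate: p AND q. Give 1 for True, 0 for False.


p = 0, q = 0
Operation: p AND q
Evaluate: 0 AND 0 = 0

0


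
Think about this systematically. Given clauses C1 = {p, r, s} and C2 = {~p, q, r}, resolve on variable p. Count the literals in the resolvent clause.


Remove p from C1 and ~p from C2.
C1 remainder: {r, s}
C2 remainder: {q, r}
Union (resolvent): {q, r, s}
Resolvent has 3 literal(s).

3


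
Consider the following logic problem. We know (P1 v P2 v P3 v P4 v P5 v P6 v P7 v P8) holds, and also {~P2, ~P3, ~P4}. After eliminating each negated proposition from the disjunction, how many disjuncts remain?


Original disjuncts (8): P1, P2, P3, P4, P5, P6, P7, P8
Negated (eliminate): ~P2, ~P3, ~P4
Remaining disjuncts: P1, P5, P6, P7, P8
Count = 8 - 3 = 5

5


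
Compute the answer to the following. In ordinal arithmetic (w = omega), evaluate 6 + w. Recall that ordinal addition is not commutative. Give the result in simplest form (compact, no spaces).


Compute 6 + w.
Ordinal + is associative but NOT commutative; for finite n>0, n + w = w but w + n stays w+n.
Any finite left addend is absorbed by w on the right: 6 + w = w.
Result = w

w


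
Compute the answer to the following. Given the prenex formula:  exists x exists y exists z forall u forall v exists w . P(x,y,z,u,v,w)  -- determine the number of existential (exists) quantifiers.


Quantifier prefix: exists x exists y exists z forall u forall v exists w
Mark each quantifier type:
  E E E U U E
Universal count = 2, Existential count = 4
Asked for existential (exists) quantifiers: 4

4


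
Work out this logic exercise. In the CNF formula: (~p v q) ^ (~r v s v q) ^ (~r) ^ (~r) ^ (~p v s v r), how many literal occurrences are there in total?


Counting literals in each clause:
Clause 1: 2 literal(s)
Clause 2: 3 literal(s)
Clause 3: 1 literal(s)
Clause 4: 1 literal(s)
Clause 5: 3 literal(s)
Total = 10

10


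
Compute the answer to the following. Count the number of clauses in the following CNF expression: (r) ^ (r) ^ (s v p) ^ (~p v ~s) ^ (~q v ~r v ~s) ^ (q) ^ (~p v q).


A CNF formula is a conjunction of clauses.
Clauses are separated by ^.
Counting the conjuncts: 7 clauses.

7


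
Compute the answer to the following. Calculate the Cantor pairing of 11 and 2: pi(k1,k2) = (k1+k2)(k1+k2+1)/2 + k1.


k1 + k2 = 13
(k1+k2)(k1+k2+1)/2 = 13 * 14 / 2 = 91
pi = 91 + 11 = 102

102


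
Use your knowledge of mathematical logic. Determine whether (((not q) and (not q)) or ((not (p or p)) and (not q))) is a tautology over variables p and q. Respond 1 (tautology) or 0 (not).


Check all 4 assignments:
p=0, q=0: 1
p=0, q=1: 0
p=1, q=0: 1
p=1, q=1: 0
Satisfying count = 2/4.
Tautology iff count = 4: no.

0


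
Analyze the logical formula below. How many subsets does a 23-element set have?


The power set of a set with n elements has 2^n elements.
|P(S)| = 2^23 = 8388608

8388608


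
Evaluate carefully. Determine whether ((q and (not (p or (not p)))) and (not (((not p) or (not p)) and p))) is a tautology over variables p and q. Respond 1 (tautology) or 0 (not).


Check all 4 assignments:
p=0, q=0: 0
p=0, q=1: 0
p=1, q=0: 0
p=1, q=1: 0
Satisfying count = 0/4.
Tautology iff count = 4: no.

0


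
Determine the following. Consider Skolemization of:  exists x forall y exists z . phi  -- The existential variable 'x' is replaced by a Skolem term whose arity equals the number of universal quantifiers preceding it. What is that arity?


Quantifier prefix: exists x forall y exists z
'x' is existentially quantified at position 1.
No universal quantifiers precede it.
Skolem function arity = 0 (a Skolem constant)

0


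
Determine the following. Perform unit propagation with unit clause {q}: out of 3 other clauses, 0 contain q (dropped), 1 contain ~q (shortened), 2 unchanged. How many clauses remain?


Satisfied (removed): 0
Shortened (remain): 1
Unchanged (remain): 2
Remaining = 1 + 2 = 3

3


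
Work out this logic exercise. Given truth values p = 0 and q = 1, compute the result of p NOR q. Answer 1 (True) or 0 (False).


p = 0, q = 1
Operation: p NOR q
Evaluate: 0 NOR 1 = 0

0


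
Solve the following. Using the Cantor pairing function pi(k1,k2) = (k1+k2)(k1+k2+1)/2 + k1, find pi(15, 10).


k1 + k2 = 25
(k1+k2)(k1+k2+1)/2 = 25 * 26 / 2 = 325
pi = 325 + 15 = 340

340


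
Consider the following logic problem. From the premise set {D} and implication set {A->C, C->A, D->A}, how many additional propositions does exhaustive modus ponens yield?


Initial facts: {D}
Apply modus ponens to closure:
  D and D->A  =>  A
  A and A->C  =>  C
Final known: {A, C, D}
New propositions: {A, C}
Count = 2

2


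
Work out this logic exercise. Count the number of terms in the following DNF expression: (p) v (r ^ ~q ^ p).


A DNF formula is a disjunction of terms (conjunctions).
Terms are separated by v.
Counting the disjuncts: 2 terms.

2


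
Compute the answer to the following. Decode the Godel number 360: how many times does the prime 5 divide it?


Factorize 360 by dividing by 5 repeatedly.
Division steps: 5 divides 360 exactly 1 time(s).
Exponent of 5 = 1

1


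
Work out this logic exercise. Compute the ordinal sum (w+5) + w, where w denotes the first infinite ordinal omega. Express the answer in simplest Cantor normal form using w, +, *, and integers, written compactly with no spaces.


Compute (w+5) + w.
Ordinal + is associative but NOT commutative; for finite n>0, n + w = w but w + n stays w+n.
(w+5) + w = w + (5+w) = w + w = w*2 (the finite tail 5 is absorbed by the right w).
Result = w*2

w*2


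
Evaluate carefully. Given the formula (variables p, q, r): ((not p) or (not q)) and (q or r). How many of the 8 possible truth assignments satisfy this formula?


Evaluate all 8 assignments for p, q, r:
p=0, q=0, r=0: 0
p=0, q=0, r=1: 1
p=0, q=1, r=0: 1
p=0, q=1, r=1: 1
p=1, q=0, r=0: 0
p=1, q=0, r=1: 1
p=1, q=1, r=0: 0
p=1, q=1, r=1: 0
Satisfying count = 4

4


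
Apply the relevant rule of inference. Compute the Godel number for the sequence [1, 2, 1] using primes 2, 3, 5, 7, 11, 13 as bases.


Encode each element as an exponent of the corresponding prime:
  2^1 = 2
  3^2 = 9
  5^1 = 5
Product = 2 * 9 * 5 = 90

90


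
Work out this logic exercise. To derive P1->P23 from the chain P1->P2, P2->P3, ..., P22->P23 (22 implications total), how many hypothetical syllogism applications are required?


With 22 implications in a chain connecting 23 propositions:
P1->P2, P2->P3, ..., P22->P23
Steps needed = (number of implications) - 1 = 22 - 1 = 21

21


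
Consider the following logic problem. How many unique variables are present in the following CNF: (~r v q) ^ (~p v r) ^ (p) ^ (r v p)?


Identify each variable that appears in the formula.
Variables found: p, q, r
Count = 3

3


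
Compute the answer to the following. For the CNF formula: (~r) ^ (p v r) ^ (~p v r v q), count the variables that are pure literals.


Check each variable for pure literal status:
p: mixed (not pure)
q: pure positive
r: mixed (not pure)
Pure literal count = 1

1


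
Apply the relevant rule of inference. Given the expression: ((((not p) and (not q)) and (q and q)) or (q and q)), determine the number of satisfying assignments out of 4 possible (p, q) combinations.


Check all 4 assignments:
p=0, q=0: 0
p=0, q=1: 1
p=1, q=0: 0
p=1, q=1: 1
Count of True = 2

2


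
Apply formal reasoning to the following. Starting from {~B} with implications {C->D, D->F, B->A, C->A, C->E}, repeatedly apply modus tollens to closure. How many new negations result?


Initial negated facts: {~B}
Apply modus tollens to closure:
  (no implication fires)
Final negated: {~B}
New negations: {(none)}
Count = 0

0


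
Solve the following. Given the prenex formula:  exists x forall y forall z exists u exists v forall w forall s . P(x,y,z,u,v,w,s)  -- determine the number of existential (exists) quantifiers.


Quantifier prefix: exists x forall y forall z exists u exists v forall w forall s
Mark each quantifier type:
  E U U E E U U
Universal count = 4, Existential count = 3
Asked for existential (exists) quantifiers: 3

3


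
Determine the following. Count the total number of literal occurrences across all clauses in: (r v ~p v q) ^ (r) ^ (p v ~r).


Counting literals in each clause:
Clause 1: 3 literal(s)
Clause 2: 1 literal(s)
Clause 3: 2 literal(s)
Total = 6

6


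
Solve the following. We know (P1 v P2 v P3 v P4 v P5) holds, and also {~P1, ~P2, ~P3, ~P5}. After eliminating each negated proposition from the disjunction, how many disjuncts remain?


Original disjuncts (5): P1, P2, P3, P4, P5
Negated (eliminate): ~P1, ~P2, ~P3, ~P5
Remaining disjuncts: P4
Count = 5 - 4 = 1

1


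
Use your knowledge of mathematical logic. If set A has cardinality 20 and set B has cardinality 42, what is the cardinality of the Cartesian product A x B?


The Cartesian product A x B contains all ordered pairs (a, b).
|A x B| = |A| * |B| = 20 * 42 = 840

840


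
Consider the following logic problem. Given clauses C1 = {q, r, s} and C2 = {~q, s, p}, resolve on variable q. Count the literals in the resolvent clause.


Remove q from C1 and ~q from C2.
C1 remainder: {r, s}
C2 remainder: {s, p}
Union (resolvent): {p, r, s}
Resolvent has 3 literal(s).

3


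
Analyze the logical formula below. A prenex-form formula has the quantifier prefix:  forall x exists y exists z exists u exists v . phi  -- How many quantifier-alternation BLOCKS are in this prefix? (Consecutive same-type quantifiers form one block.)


Quantifier-type sequence: A E E E E  (A=forall, E=exists)
Group into maximal same-type runs:
  Ax1 | Ex4
Number of blocks = 2

2


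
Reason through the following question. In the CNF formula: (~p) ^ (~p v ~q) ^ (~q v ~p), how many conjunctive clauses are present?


A CNF formula is a conjunction of clauses.
Clauses are separated by ^.
Counting the conjuncts: 3 clauses.

3


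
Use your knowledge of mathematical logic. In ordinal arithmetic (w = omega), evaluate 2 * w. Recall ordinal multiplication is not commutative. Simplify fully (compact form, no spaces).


Compute 2 * w.
Ordinal * is associative and left-distributive over +, but NOT commutative; for finite n>1, n*w = w but w*n stays w*n.
For finite n>0, n * w = sup{n*k : k<w} = w. So 2 * w = w.
Result = w

w


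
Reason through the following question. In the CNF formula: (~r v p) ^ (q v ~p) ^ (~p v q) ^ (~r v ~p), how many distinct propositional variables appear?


Identify each variable that appears in the formula.
Variables found: p, q, r
Count = 3

3


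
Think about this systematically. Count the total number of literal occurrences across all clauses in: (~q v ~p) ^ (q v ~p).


Counting literals in each clause:
Clause 1: 2 literal(s)
Clause 2: 2 literal(s)
Total = 4

4


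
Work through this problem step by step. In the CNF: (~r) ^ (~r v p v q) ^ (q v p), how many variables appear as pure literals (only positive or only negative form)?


Check each variable for pure literal status:
p: pure positive
q: pure positive
r: pure negative
Pure literal count = 3

3


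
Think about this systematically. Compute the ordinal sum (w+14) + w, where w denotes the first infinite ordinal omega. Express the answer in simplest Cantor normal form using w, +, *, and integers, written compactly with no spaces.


Compute (w+14) + w.
Ordinal + is associative but NOT commutative; for finite n>0, n + w = w but w + n stays w+n.
(w+14) + w = w + (14+w) = w + w = w*2 (the finite tail 14 is absorbed by the right w).
Result = w*2

w*2


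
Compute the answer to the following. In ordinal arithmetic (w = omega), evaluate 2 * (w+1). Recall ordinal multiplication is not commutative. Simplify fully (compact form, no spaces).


Compute 2 * (w+1).
Ordinal * is associative and left-distributive over +, but NOT commutative; for finite n>1, n*w = w but w*n stays w*n.
By left-distributivity: 2 * (w+1) = 2*w + 2*1 = w + 2 = w+2.
Result = w+2

w+2


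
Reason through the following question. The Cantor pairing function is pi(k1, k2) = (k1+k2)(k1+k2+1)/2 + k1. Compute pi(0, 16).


k1 + k2 = 16
(k1+k2)(k1+k2+1)/2 = 16 * 17 / 2 = 136
pi = 136 + 0 = 136

136


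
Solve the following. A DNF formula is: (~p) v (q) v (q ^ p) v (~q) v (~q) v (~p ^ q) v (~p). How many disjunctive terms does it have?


A DNF formula is a disjunction of terms (conjunctions).
Terms are separated by v.
Counting the disjuncts: 7 terms.

7


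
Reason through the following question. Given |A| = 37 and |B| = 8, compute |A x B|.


The Cartesian product A x B contains all ordered pairs (a, b).
|A x B| = |A| * |B| = 37 * 8 = 296

296


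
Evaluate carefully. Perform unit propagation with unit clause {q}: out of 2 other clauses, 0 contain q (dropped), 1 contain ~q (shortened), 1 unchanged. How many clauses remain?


Satisfied (removed): 0
Shortened (remain): 1
Unchanged (remain): 1
Remaining = 1 + 1 = 2

2


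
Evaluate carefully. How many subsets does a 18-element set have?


The power set of a set with n elements has 2^n elements.
|P(S)| = 2^18 = 262144

262144


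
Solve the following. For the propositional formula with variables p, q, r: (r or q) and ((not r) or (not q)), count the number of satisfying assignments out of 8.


Evaluate all 8 assignments for p, q, r:
p=0, q=0, r=0: 0
p=0, q=0, r=1: 1
p=0, q=1, r=0: 1
p=0, q=1, r=1: 0
p=1, q=0, r=0: 0
p=1, q=0, r=1: 1
p=1, q=1, r=0: 1
p=1, q=1, r=1: 0
Satisfying count = 4

4


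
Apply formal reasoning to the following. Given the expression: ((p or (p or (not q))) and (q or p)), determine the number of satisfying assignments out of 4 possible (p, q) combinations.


Check all 4 assignments:
p=0, q=0: 0
p=0, q=1: 0
p=1, q=0: 1
p=1, q=1: 1
Count of True = 2

2


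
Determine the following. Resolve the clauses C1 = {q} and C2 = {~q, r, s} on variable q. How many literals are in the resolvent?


Remove q from C1 and ~q from C2.
C1 remainder: {}
C2 remainder: {r, s}
Union (resolvent): {r, s}
Resolvent has 2 literal(s).

2


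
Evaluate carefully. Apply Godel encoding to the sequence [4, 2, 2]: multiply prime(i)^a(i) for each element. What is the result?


Encode each element as an exponent of the corresponding prime:
  2^4 = 16
  3^2 = 9
  5^2 = 25
Product = 16 * 9 * 25 = 3600

3600


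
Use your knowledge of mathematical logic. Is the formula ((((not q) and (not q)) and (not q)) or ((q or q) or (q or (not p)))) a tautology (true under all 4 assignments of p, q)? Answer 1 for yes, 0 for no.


Check all 4 assignments:
p=0, q=0: 1
p=0, q=1: 1
p=1, q=0: 1
p=1, q=1: 1
Satisfying count = 4/4.
Tautology iff count = 4: yes.

1


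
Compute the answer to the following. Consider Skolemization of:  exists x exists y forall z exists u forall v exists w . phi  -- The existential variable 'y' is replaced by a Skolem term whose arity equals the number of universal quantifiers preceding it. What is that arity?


Quantifier prefix: exists x exists y forall z exists u forall v exists w
'y' is existentially quantified at position 2.
No universal quantifiers precede it.
Skolem function arity = 0 (a Skolem constant)

0


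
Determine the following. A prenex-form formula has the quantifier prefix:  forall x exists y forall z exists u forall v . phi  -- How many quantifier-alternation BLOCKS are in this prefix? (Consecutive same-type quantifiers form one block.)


Quantifier-type sequence: A E A E A  (A=forall, E=exists)
Group into maximal same-type runs:
  Ax1 | Ex1 | Ax1 | Ex1 | Ax1
Number of blocks = 5

5


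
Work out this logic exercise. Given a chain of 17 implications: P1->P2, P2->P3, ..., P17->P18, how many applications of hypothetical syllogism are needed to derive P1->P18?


With 17 implications in a chain connecting 18 propositions:
P1->P2, P2->P3, ..., P17->P18
Steps needed = (number of implications) - 1 = 17 - 1 = 16

16


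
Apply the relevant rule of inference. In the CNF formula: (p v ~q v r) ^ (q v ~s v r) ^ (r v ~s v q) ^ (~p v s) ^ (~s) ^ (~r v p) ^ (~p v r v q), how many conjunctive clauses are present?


A CNF formula is a conjunction of clauses.
Clauses are separated by ^.
Counting the conjuncts: 7 clauses.

7


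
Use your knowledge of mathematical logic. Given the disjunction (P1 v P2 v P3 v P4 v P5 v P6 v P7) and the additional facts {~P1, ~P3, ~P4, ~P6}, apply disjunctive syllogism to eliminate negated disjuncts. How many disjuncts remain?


Original disjuncts (7): P1, P2, P3, P4, P5, P6, P7
Negated (eliminate): ~P1, ~P3, ~P4, ~P6
Remaining disjuncts: P2, P5, P7
Count = 7 - 4 = 3

3


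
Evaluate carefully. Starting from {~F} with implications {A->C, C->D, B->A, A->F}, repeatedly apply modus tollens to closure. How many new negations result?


Initial negated facts: {~F}
Apply modus tollens to closure:
  ~F and A->F  =>  ~A
  ~A and B->A  =>  ~B
Final negated: {~A, ~B, ~F}
New negations: {~A, ~B}
Count = 2

2


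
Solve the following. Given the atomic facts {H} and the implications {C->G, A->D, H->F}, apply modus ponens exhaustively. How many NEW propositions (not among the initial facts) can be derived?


Initial facts: {H}
Apply modus ponens to closure:
  H and H->F  =>  F
Final known: {F, H}
New propositions: {F}
Count = 1

1


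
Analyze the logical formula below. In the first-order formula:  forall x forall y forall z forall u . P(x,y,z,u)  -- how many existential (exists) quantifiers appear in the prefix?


Quantifier prefix: forall x forall y forall z forall u
Mark each quantifier type:
  U U U U
Universal count = 4, Existential count = 0
Asked for existential (exists) quantifiers: 0

0


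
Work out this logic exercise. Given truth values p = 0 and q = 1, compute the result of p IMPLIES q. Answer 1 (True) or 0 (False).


p = 0, q = 1
Operation: p IMPLIES q
Evaluate: 0 IMPLIES 1 = 1

1


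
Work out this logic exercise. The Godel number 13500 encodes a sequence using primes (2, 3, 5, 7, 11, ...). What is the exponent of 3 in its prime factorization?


Factorize 13500 by dividing by 3 repeatedly.
Division steps: 3 divides 13500 exactly 3 time(s).
Exponent of 3 = 3

3


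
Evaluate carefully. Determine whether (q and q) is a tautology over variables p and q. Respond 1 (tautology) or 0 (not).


Check all 4 assignments:
p=0, q=0: 0
p=0, q=1: 1
p=1, q=0: 0
p=1, q=1: 1
Satisfying count = 2/4.
Tautology iff count = 4: no.

0


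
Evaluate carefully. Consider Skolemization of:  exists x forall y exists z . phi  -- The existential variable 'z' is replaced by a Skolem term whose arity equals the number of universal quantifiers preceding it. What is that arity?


Quantifier prefix: exists x forall y exists z
'z' is existentially quantified at position 3.
Universal variables preceding it: y
Skolem function arity = 1

1


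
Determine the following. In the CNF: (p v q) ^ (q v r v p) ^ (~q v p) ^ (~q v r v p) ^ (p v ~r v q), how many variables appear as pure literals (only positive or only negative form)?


Check each variable for pure literal status:
p: pure positive
q: mixed (not pure)
r: mixed (not pure)
Pure literal count = 1

1


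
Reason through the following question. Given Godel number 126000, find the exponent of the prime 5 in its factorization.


Factorize 126000 by dividing by 5 repeatedly.
Division steps: 5 divides 126000 exactly 3 time(s).
Exponent of 5 = 3

3


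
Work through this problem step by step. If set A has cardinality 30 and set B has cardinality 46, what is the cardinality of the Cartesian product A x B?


The Cartesian product A x B contains all ordered pairs (a, b).
|A x B| = |A| * |B| = 30 * 46 = 1380

1380


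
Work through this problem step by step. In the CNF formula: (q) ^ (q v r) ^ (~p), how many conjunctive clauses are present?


A CNF formula is a conjunction of clauses.
Clauses are separated by ^.
Counting the conjuncts: 3 clauses.

3


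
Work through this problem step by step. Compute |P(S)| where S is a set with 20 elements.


The power set of a set with n elements has 2^n elements.
|P(S)| = 2^20 = 1048576

1048576


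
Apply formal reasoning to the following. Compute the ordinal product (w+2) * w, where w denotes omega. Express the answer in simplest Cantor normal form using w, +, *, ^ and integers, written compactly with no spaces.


Compute (w+2) * w.
Ordinal * is associative and left-distributive over +, but NOT commutative; for finite n>1, n*w = w but w*n stays w*n.
(w+2) * w = sup{(w+2)*k : k<w} = sup{w*k+2} = w^2 (the +2 tail is absorbed in the limit).
Result = w^2

w^2


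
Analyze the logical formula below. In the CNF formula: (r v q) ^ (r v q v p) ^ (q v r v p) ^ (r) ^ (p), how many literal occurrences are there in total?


Counting literals in each clause:
Clause 1: 2 literal(s)
Clause 2: 3 literal(s)
Clause 3: 3 literal(s)
Clause 4: 1 literal(s)
Clause 5: 1 literal(s)
Total = 10

10


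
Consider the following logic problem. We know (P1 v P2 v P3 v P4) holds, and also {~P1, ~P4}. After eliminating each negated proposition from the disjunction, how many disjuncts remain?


Original disjuncts (4): P1, P2, P3, P4
Negated (eliminate): ~P1, ~P4
Remaining disjuncts: P2, P3
Count = 4 - 2 = 2

2


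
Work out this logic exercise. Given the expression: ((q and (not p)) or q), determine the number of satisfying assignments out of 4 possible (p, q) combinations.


Check all 4 assignments:
p=0, q=0: 0
p=0, q=1: 1
p=1, q=0: 0
p=1, q=1: 1
Count of True = 2

2


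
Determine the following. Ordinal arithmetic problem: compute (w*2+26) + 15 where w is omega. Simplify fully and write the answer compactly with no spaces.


Compute (w*2+26) + 15.
Ordinal + is associative but NOT commutative; for finite n>0, n + w = w but w + n stays w+n.
By associativity: (w*2+26) + 15 = w*2 + (26+15) = w*2+41.
Result = w*2+41

w*2+41


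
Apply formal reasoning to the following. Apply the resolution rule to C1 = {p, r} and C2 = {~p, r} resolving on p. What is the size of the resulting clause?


Remove p from C1 and ~p from C2.
C1 remainder: {r}
C2 remainder: {r}
Union (resolvent): {r}
Resolvent has 1 literal(s).

1


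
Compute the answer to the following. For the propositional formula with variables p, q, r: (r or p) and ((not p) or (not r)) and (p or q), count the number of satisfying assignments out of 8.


Evaluate all 8 assignments for p, q, r:
p=0, q=0, r=0: 0
p=0, q=0, r=1: 0
p=0, q=1, r=0: 0
p=0, q=1, r=1: 1
p=1, q=0, r=0: 1
p=1, q=0, r=1: 0
p=1, q=1, r=0: 1
p=1, q=1, r=1: 0
Satisfying count = 3

3


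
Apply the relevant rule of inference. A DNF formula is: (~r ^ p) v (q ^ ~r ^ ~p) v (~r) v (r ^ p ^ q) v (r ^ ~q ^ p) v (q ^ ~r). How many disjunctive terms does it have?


A DNF formula is a disjunction of terms (conjunctions).
Terms are separated by v.
Counting the disjuncts: 6 terms.

6


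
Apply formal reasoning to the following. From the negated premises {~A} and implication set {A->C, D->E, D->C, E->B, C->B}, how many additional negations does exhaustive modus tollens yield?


Initial negated facts: {~A}
Apply modus tollens to closure:
  (no implication fires)
Final negated: {~A}
New negations: {(none)}
Count = 0

0


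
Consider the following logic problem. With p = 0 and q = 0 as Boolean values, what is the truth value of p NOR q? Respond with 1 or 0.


p = 0, q = 0
Operation: p NOR q
Evaluate: 0 NOR 0 = 1

1


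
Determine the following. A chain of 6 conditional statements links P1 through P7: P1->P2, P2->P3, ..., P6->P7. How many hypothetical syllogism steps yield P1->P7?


With 6 implications in a chain connecting 7 propositions:
P1->P2, P2->P3, ..., P6->P7
Steps needed = (number of implications) - 1 = 6 - 1 = 5

5


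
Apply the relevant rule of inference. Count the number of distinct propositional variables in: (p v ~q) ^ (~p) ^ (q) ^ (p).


Identify each variable that appears in the formula.
Variables found: p, q
Count = 2

2


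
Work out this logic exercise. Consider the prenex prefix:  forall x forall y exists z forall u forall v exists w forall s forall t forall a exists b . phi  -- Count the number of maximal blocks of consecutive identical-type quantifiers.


Quantifier-type sequence: A A E A A E A A A E  (A=forall, E=exists)
Group into maximal same-type runs:
  Ax2 | Ex1 | Ax2 | Ex1 | Ax3 | Ex1
Number of blocks = 6

6


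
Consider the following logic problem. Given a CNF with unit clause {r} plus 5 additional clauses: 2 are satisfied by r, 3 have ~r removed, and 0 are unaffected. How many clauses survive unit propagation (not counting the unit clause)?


Satisfied (removed): 2
Shortened (remain): 3
Unchanged (remain): 0
Remaining = 3 + 0 = 3

3


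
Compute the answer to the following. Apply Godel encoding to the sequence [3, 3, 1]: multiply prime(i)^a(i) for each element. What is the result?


Encode each element as an exponent of the corresponding prime:
  2^3 = 8
  3^3 = 27
  5^1 = 5
Product = 8 * 27 * 5 = 1080

1080


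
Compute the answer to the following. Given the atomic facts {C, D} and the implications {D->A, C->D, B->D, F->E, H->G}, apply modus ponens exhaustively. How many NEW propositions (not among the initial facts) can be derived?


Initial facts: {C, D}
Apply modus ponens to closure:
  D and D->A  =>  A
Final known: {A, C, D}
New propositions: {A}
Count = 1

1


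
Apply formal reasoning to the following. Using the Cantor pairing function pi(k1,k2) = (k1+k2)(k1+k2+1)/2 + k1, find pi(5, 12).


k1 + k2 = 17
(k1+k2)(k1+k2+1)/2 = 17 * 18 / 2 = 153
pi = 153 + 5 = 158

158


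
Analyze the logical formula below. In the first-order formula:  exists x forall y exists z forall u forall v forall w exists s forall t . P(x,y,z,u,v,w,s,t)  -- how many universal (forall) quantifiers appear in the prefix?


Quantifier prefix: exists x forall y exists z forall u forall v forall w exists s forall t
Mark each quantifier type:
  E U E U U U E U
Universal count = 5, Existential count = 3
Asked for universal (forall) quantifiers: 5

5


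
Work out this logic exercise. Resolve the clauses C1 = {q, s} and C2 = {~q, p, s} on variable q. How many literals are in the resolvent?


Remove q from C1 and ~q from C2.
C1 remainder: {s}
C2 remainder: {p, s}
Union (resolvent): {p, s}
Resolvent has 2 literal(s).

2


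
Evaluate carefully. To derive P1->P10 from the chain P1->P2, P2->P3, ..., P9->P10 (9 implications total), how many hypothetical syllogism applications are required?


With 9 implications in a chain connecting 10 propositions:
P1->P2, P2->P3, ..., P9->P10
Steps needed = (number of implications) - 1 = 9 - 1 = 8

8


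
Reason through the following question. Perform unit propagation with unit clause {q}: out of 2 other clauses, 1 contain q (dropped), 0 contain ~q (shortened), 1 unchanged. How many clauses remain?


Satisfied (removed): 1
Shortened (remain): 0
Unchanged (remain): 1
Remaining = 0 + 1 = 1

1


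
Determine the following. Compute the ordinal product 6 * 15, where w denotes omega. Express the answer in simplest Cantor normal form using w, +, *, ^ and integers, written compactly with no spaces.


Compute 6 * 15.
Ordinal * is associative and left-distributive over +, but NOT commutative; for finite n>1, n*w = w but w*n stays w*n.
Both finite; ordinal * agrees with natural *: 6 * 15 = 90.
Result = 90

90


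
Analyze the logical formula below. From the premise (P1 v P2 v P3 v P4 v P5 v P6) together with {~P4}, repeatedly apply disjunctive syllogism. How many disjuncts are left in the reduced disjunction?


Original disjuncts (6): P1, P2, P3, P4, P5, P6
Negated (eliminate): ~P4
Remaining disjuncts: P1, P2, P3, P5, P6
Count = 6 - 1 = 5

5


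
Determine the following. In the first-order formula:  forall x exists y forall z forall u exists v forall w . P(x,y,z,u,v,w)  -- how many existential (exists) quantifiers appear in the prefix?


Quantifier prefix: forall x exists y forall z forall u exists v forall w
Mark each quantifier type:
  U E U U E U
Universal count = 4, Existential count = 2
Asked for existential (exists) quantifiers: 2

2


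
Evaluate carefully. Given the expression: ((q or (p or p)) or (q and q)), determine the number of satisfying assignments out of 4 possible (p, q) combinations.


Check all 4 assignments:
p=0, q=0: 0
p=0, q=1: 1
p=1, q=0: 1
p=1, q=1: 1
Count of True = 3

3


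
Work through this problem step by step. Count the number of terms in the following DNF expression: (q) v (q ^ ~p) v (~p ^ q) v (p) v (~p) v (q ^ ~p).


A DNF formula is a disjunction of terms (conjunctions).
Terms are separated by v.
Counting the disjuncts: 6 terms.

6


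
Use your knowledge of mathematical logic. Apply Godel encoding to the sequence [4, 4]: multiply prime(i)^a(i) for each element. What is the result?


Encode each element as an exponent of the corresponding prime:
  2^4 = 16
  3^4 = 81
Product = 16 * 81 = 1296

1296


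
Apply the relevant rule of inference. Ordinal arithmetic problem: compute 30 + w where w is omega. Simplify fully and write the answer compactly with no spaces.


Compute 30 + w.
Ordinal + is associative but NOT commutative; for finite n>0, n + w = w but w + n stays w+n.
Any finite left addend is absorbed by w on the right: 30 + w = w.
Result = w

w


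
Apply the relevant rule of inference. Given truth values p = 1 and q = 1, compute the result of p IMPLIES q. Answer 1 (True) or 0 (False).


p = 1, q = 1
Operation: p IMPLIES q
Evaluate: 1 IMPLIES 1 = 1

1


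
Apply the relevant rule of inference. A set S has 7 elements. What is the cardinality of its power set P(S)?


The power set of a set with n elements has 2^n elements.
|P(S)| = 2^7 = 128

128


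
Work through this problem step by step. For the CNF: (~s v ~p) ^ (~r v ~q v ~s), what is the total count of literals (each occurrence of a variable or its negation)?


Counting literals in each clause:
Clause 1: 2 literal(s)
Clause 2: 3 literal(s)
Total = 5

5


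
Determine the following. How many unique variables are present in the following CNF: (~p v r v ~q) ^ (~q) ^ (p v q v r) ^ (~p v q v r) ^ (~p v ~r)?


Identify each variable that appears in the formula.
Variables found: p, q, r
Count = 3

3


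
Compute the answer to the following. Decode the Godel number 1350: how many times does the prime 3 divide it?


Factorize 1350 by dividing by 3 repeatedly.
Division steps: 3 divides 1350 exactly 3 time(s).
Exponent of 3 = 3

3


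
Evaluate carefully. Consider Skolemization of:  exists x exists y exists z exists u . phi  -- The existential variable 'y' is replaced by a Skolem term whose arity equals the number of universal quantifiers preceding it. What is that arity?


Quantifier prefix: exists x exists y exists z exists u
'y' is existentially quantified at position 2.
No universal quantifiers precede it.
Skolem function arity = 0 (a Skolem constant)

0


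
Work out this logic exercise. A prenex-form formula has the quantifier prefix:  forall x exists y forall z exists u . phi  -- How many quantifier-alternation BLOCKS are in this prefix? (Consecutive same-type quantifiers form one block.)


Quantifier-type sequence: A E A E  (A=forall, E=exists)
Group into maximal same-type runs:
  Ax1 | Ex1 | Ax1 | Ex1
Number of blocks = 4

4


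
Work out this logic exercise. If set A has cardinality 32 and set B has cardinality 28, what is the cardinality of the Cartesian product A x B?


The Cartesian product A x B contains all ordered pairs (a, b).
|A x B| = |A| * |B| = 32 * 28 = 896

896


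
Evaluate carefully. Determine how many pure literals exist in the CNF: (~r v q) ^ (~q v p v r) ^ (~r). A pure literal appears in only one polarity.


Check each variable for pure literal status:
p: pure positive
q: mixed (not pure)
r: mixed (not pure)
Pure literal count = 1

1


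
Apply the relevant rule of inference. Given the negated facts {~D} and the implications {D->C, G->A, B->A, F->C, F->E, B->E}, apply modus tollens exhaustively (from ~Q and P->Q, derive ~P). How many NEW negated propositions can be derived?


Initial negated facts: {~D}
Apply modus tollens to closure:
  (no implication fires)
Final negated: {~D}
New negations: {(none)}
Count = 0

0


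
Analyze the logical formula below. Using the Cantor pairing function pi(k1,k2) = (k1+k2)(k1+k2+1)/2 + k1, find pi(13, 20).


k1 + k2 = 33
(k1+k2)(k1+k2+1)/2 = 33 * 34 / 2 = 561
pi = 561 + 13 = 574

574


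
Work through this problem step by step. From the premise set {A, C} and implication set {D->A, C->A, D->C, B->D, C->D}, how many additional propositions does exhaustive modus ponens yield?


Initial facts: {A, C}
Apply modus ponens to closure:
  C and C->D  =>  D
Final known: {A, C, D}
New propositions: {D}
Count = 1

1


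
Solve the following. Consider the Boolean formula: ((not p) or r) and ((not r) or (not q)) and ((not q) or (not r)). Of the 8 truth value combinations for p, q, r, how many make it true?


Evaluate all 8 assignments for p, q, r:
p=0, q=0, r=0: 1
p=0, q=0, r=1: 1
p=0, q=1, r=0: 1
p=0, q=1, r=1: 0
p=1, q=0, r=0: 0
p=1, q=0, r=1: 1
p=1, q=1, r=0: 0
p=1, q=1, r=1: 0
Satisfying count = 4

4


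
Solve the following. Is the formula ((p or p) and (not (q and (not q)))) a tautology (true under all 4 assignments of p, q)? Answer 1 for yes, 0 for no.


Check all 4 assignments:
p=0, q=0: 0
p=0, q=1: 0
p=1, q=0: 1
p=1, q=1: 1
Satisfying count = 2/4.
Tautology iff count = 4: no.

0


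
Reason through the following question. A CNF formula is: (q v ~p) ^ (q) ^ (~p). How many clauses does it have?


A CNF formula is a conjunction of clauses.
Clauses are separated by ^.
Counting the conjuncts: 3 clauses.

3


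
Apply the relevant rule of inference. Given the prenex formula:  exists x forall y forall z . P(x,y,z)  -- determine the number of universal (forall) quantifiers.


Quantifier prefix: exists x forall y forall z
Mark each quantifier type:
  E U U
Universal count = 2, Existential count = 1
Asked for universal (forall) quantifiers: 2

2


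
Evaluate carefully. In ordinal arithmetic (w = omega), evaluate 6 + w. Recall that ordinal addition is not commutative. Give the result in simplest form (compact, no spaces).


Compute 6 + w.
Ordinal + is associative but NOT commutative; for finite n>0, n + w = w but w + n stays w+n.
Any finite left addend is absorbed by w on the right: 6 + w = w.
Result = w

w


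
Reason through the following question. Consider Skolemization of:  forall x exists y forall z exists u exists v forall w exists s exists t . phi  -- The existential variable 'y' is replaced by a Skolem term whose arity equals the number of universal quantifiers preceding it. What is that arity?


Quantifier prefix: forall x exists y forall z exists u exists v forall w exists s exists t
'y' is existentially quantified at position 2.
Universal variables preceding it: x
Skolem function arity = 1

1


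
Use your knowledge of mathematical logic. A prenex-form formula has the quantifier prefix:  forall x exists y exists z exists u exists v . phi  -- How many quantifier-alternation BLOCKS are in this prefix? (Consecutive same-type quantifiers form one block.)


Quantifier-type sequence: A E E E E  (A=forall, E=exists)
Group into maximal same-type runs:
  Ax1 | Ex4
Number of blocks = 2

2


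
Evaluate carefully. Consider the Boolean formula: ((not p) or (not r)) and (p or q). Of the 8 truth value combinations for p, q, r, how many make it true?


Evaluate all 8 assignments for p, q, r:
p=0, q=0, r=0: 0
p=0, q=0, r=1: 0
p=0, q=1, r=0: 1
p=0, q=1, r=1: 1
p=1, q=0, r=0: 1
p=1, q=0, r=1: 0
p=1, q=1, r=0: 1
p=1, q=1, r=1: 0
Satisfying count = 4

4


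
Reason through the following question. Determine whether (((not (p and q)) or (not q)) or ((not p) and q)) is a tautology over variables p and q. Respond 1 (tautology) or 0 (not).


Check all 4 assignments:
p=0, q=0: 1
p=0, q=1: 1
p=1, q=0: 1
p=1, q=1: 0
Satisfying count = 3/4.
Tautology iff count = 4: no.

0


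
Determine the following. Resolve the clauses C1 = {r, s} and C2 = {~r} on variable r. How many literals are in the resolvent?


Remove r from C1 and ~r from C2.
C1 remainder: {s}
C2 remainder: {}
Union (resolvent): {s}
Resolvent has 1 literal(s).

1


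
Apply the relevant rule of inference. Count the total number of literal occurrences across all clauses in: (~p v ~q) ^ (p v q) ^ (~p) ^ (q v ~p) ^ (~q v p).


Counting literals in each clause:
Clause 1: 2 literal(s)
Clause 2: 2 literal(s)
Clause 3: 1 literal(s)
Clause 4: 2 literal(s)
Clause 5: 2 literal(s)
Total = 9

9


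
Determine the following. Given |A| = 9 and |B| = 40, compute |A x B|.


The Cartesian product A x B contains all ordered pairs (a, b).
|A x B| = |A| * |B| = 9 * 40 = 360

360
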